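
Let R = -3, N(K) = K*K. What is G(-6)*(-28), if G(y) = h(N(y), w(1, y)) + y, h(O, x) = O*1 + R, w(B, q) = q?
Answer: -756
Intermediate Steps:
N(K) = K²
h(O, x) = -3 + O (h(O, x) = O*1 - 3 = O - 3 = -3 + O)
G(y) = -3 + y + y² (G(y) = (-3 + y²) + y = -3 + y + y²)
G(-6)*(-28) = (-3 - 6 + (-6)²)*(-28) = (-3 - 6 + 36)*(-28) = 27*(-28) = -756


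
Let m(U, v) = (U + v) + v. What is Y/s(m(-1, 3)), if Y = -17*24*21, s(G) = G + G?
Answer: -4284/5 ≈ -856.80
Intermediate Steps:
m(U, v) = U + 2*v
s(G) = 2*G
Y = -8568 (Y = -408*21 = -8568)
Y/s(m(-1, 3)) = -8568*1/(2*(-1 + 2*3)) = -8568*1/(2*(-1 + 6)) = -8568/(2*5) = -8568/10 = -8568*1/10 = -4284/5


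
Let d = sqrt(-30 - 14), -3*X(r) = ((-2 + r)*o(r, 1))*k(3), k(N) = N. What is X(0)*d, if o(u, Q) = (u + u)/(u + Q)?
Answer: 0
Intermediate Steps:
o(u, Q) = 2*u/(Q + u) (o(u, Q) = (2*u)/(Q + u) = 2*u/(Q + u))
X(r) = -2*r*(-2 + r)/(1 + r) (X(r) = -(-2 + r)*(2*r/(1 + r))*3/3 = -2*r*(-2 + r)/(1 + r)*3/3 = -2*r*(-2 + r)/(1 + r))
d = 2*I*sqrt(11) (d = sqrt(-44) = 2*I*sqrt(11) ≈ 6.6332*I)
X(0)*d = (2*0*(2 - 1*0)/(1 + 0))*(2*I*sqrt(11)) = (2*0*(2 + 0)/1)*(2*I*sqrt(11)) = (2*0*1*2)*(2*I*sqrt(11)) = 0*(2*I*sqrt(11)) = 0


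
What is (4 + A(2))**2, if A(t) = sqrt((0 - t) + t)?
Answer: 16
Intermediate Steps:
A(t) = 0 (A(t) = sqrt(-t + t) = sqrt(0) = 0)
(4 + A(2))**2 = (4 + 0)**2 = 4**2 = 16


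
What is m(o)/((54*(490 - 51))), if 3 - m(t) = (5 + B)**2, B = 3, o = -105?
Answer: -61/23706 ≈ -0.0025732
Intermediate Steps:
m(t) = -61 (m(t) = 3 - (5 + 3)**2 = 3 - 1*8**2 = 3 - 1*64 = 3 - 64 = -61)
m(o)/((54*(490 - 51))) = -61*1/(54*(490 - 51)) = -61/(54*439) = -61/23706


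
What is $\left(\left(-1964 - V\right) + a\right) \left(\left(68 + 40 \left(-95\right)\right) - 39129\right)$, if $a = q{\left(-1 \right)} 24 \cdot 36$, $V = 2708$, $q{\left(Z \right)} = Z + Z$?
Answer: $274310400$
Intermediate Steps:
$q{\left(Z \right)} = 2 Z$
$a = -1728$ ($a = 2 \left(-1\right) 24 \cdot 36 = \left(-2\right) 24 \cdot 36 = \left(-48\right) 36 = -1728$)
$\left(\left(-1964 - V\right) + a\right) \left(\left(68 + 40 \left(-95\right)\right) - 39129\right) = \left(\left(-1964 - 2708\right) - 1728\right) \left(\left(68 + 40 \left(-95\right)\right) - 39129\right) = \left(\left(-1964 - 2708\right) - 1728\right) \left(\left(68 - 3800\right) - 39129\right) = \left(-4672 - 1728\right) \left(-3732 - 39129\right) = \left(-6400\right) \left(-42861\right) = 274310400$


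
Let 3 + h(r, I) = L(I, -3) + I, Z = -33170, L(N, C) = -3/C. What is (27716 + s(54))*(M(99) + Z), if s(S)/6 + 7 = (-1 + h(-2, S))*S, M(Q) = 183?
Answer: -1457959426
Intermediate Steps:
h(r, I) = -2 + I (h(r, I) = -3 + (-3/(-3) + I) = -3 + (-3*(-⅓) + I) = -3 + (1 + I) = -2 + I)
s(S) = -42 + 6*S*(-3 + S) (s(S) = -42 + 6*((-1 + (-2 + S))*S) = -42 + 6*((-3 + S)*S) = -42 + 6*(S*(-3 + S)) = -42 + 6*S*(-3 + S))
(27716 + s(54))*(M(99) + Z) = (27716 + (-42 - 6*54 + 6*54*(-2 + 54)))*(183 - 33170) = (27716 + (-42 - 324 + 6*54*52))*(-32987) = (27716 + (-42 - 324 + 16848))*(-32987) = (27716 + 16482)*(-32987) = 44198*(-32987) = -1457959426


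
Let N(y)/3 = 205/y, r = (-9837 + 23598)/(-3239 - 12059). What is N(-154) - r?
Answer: -1822269/588973 ≈ -3.0940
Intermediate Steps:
r = -13761/15298 (r = 13761/(-15298) = 13761*(-1/15298) = -13761/15298 ≈ -0.89953)
N(y) = 615/y (N(y) = 3*(205/y) = 615/y)
N(-154) - r = 615/(-154) - 1*(-13761/15298) = 615*(-1/154) + 13761/15298 = -615/154 + 13761/15298 = -1822269/588973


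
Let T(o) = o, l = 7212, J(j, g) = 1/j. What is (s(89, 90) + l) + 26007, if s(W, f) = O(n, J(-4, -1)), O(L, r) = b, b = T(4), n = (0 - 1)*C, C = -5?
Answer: 33223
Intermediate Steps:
n = 5 (n = (0 - 1)*(-5) = -1*(-5) = 5)
b = 4
O(L, r) = 4
s(W, f) = 4
(s(89, 90) + l) + 26007 = (4 + 7212) + 26007 = 7216 + 26007 = 33223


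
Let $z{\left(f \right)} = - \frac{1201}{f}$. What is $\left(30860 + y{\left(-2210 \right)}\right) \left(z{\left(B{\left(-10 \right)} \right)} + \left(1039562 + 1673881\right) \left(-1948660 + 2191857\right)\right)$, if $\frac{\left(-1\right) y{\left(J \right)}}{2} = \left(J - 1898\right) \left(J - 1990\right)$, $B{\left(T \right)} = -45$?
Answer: $- \frac{204758802399979830128}{9} \approx -2.2751 \cdot 10^{19}$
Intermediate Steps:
$y{\left(J \right)} = - 2 \left(-1990 + J\right) \left(-1898 + J\right)$ ($y{\left(J \right)} = - 2 \left(J - 1898\right) \left(J - 1990\right) = - 2 \left(-1898 + J\right) \left(-1990 + J\right) = - 2 \left(-1990 + J\right) \left(-1898 + J\right)$)
$\left(30860 + y{\left(-2210 \right)}\right) \left(z{\left(B{\left(-10 \right)} \right)} + \left(1039562 + 1673881\right) \left(-1948660 + 2191857\right)\right) = \left(30860 - \left(24739000 + 9768200\right)\right) \left(- \frac{1201}{-45} + \left(1039562 + 1673881\right) \left(-1948660 + 2191857\right)\right) = \left(30860 - 34507200\right) \left(\left(-1201\right) \left(- \frac{1}{45}\right) + 2713443 \cdot 243197\right) = \left(30860 - 34507200\right) \left(\frac{1201}{45} + 659901197271\right) = \left(30860 - 34507200\right) \frac{29695553878396}{45} = \left(-34476340\right) \frac{29695553878396}{45} = - \frac{204758802399979830128}{9}$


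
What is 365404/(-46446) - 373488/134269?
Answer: -33204726662/3118128987 ≈ -10.649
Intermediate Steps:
365404/(-46446) - 373488/134269 = 365404*(-1/46446) - 373488*1/134269 = -182702/23223 - 373488/134269 = -33204726662/3118128987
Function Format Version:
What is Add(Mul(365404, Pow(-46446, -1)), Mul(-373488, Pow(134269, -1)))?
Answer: Rational(-33204726662, 3118128987) ≈ -10.649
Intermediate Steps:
Add(Mul(365404, Pow(-46446, -1)), Mul(-373488, Pow(134269, -1))) = Add(Mul(365404, Rational(-1, 46446)), Mul(-373488, Rational(1, 134269))) = Add(Rational(-182702, 23223), Rational(-373488, 134269)) = Rational(-33204726662, 3118128987)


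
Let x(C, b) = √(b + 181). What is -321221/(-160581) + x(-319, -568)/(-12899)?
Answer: 321221/160581 - 3*I*√43/12899 ≈ 2.0004 - 0.0015251*I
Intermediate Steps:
x(C, b) = √(181 + b)
-321221/(-160581) + x(-319, -568)/(-12899) = -321221/(-160581) + √(181 - 568)/(-12899) = -321221*(-1/160581) + √(-387)*(-1/12899) = 321221/160581 + (3*I*√43)*(-1/12899) = 321221/160581 - 3*I*√43/12899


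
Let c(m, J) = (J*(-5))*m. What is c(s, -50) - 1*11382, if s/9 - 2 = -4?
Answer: -15882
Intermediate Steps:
s = -18 (s = 18 + 9*(-4) = 18 - 36 = -18)
c(m, J) = -5*J*m (c(m, J) = (-5*J)*m = -5*J*m)
c(s, -50) - 1*11382 = -5*(-50)*(-18) - 1*11382 = -4500 - 11382 = -15882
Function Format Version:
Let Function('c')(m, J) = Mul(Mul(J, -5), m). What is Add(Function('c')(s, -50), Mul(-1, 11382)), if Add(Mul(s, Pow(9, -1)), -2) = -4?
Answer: -15882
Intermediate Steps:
s = -18 (s = Add(18, Mul(9, -4)) = Add(18, -36) = -18)
Function('c')(m, J) = Mul(-5, J, m) (Function('c')(m, J) = Mul(Mul(-5, J), m) = Mul(-5, J, m))
Add(Function('c')(s, -50), Mul(-1, 11382)) = Add(Mul(-5, -50, -18), Mul(-1, 11382)) = Add(-4500, -11382) = -15882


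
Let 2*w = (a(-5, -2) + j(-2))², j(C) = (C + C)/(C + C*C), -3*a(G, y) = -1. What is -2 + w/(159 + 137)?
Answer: -10631/5328 ≈ -1.9953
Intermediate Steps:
a(G, y) = ⅓ (a(G, y) = -⅓*(-1) = ⅓)
j(C) = 2*C/(C + C²) (j(C) = (2*C)/(C + C²) = 2*C/(C + C²))
w = 25/18 (w = (⅓ + 2/(1 - 2))²/2 = (⅓ + 2/(-1))²/2 = (⅓ + 2*(-1))²/2 = (⅓ - 2)²/2 = (-5/3)²/2 = (½)*(25/9) = 25/18 ≈ 1.3889)
-2 + w/(159 + 137) = -2 + 25/(18*(159 + 137)) = -2 + (25/18)/296 = -2 + (25/18)*(1/296) = -2 + 25/5328 = -10631/5328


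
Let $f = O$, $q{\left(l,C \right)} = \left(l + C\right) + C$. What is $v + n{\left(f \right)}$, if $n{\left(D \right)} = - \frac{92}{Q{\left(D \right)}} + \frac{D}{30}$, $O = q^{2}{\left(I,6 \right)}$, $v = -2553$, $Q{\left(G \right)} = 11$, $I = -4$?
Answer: $- \frac{422273}{165} \approx -2559.2$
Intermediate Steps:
$q{\left(l,C \right)} = l + 2 C$ ($q{\left(l,C \right)} = \left(C + l\right) + C = l + 2 C$)
$O = 64$ ($O = \left(-4 + 2 \cdot 6\right)^{2} = \left(-4 + 12\right)^{2} = 8^{2} = 64$)
$f = 64$
$n{\left(D \right)} = - \frac{92}{11} + \frac{D}{30}$
$v + n{\left(f \right)} = -2553 + \left(- \frac{92}{11} + \frac{1}{30} \cdot 64\right) = -2553 + \left(- \frac{92}{11} + \frac{32}{15}\right) = -2553 - \frac{1028}{165} = - \frac{422273}{165}$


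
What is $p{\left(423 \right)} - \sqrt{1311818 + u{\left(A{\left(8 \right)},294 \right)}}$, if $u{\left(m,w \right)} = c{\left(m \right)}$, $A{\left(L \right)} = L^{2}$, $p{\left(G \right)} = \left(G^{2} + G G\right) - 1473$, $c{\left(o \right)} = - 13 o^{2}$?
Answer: $356385 - \sqrt{1258570} \approx 3.5526 \cdot 10^{5}$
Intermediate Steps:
$p{\left(G \right)} = -1473 + 2 G^{2}$ ($p{\left(G \right)} = \left(G^{2} + G^{2}\right) - 1473 = 2 G^{2} - 1473 = -1473 + 2 G^{2}$)
$u{\left(m,w \right)} = - 13 m^{2}$
$p{\left(423 \right)} - \sqrt{1311818 + u{\left(A{\left(8 \right)},294 \right)}} = \left(-1473 + 2 \cdot 423^{2}\right) - \sqrt{1311818 - 13 \left(8^{2}\right)^{2}} = \left(-1473 + 2 \cdot 178929\right) - \sqrt{1311818 - 13 \cdot 64^{2}} = \left(-1473 + 357858\right) - \sqrt{1311818 - 53248} = 356385 - \sqrt{1311818 - 53248} = 356385 - \sqrt{1258570}$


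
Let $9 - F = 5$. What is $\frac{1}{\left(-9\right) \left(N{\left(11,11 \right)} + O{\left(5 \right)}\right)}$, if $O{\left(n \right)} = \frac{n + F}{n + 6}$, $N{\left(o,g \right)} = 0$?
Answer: $- \frac{11}{81} \approx -0.1358$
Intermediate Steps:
$F = 4$ ($F = 9 - 5 = 4$)
$O{\left(n \right)} = \frac{4 + n}{6 + n}$ ($O{\left(n \right)} = \frac{n + 4}{n + 6} = \frac{4 + n}{6 + n}$)
$\frac{1}{\left(-9\right) \left(N{\left(11,11 \right)} + O{\left(5 \right)}\right)} = \frac{1}{\left(-9\right) \left(0 + \frac{4 + 5}{6 + 5}\right)} = \frac{1}{\left(-9\right) \left(0 + \frac{1}{11} \cdot 9\right)} = \frac{1}{\left(-9\right) \left(0 + \frac{9}{11}\right)} = \frac{1}{\left(-9\right) \frac{9}{11}} = \frac{1}{- \frac{81}{11}} = - \frac{11}{81}$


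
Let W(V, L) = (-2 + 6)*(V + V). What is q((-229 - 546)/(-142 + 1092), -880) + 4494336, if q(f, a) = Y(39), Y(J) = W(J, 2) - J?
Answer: 4494609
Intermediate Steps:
W(V, L) = 8*V (W(V, L) = 4*(2*V) = 8*V)
Y(J) = 7*J (Y(J) = 8*J - J = 7*J)
q(f, a) = 273 (q(f, a) = 7*39 = 273)
q((-229 - 546)/(-142 + 1092), -880) + 4494336 = 273 + 4494336 = 4494609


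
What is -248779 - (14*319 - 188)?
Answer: -253057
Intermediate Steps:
-248779 - (14*319 - 188) = -248779 - (4466 - 188) = -248779 - 1*4278 = -248779 - 4278 = -253057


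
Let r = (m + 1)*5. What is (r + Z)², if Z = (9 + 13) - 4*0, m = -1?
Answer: 484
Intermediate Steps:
Z = 22 (Z = 22 + 0 = 22)
r = 0 (r = (-1 + 1)*5 = 0*5 = 0)
(r + Z)² = (0 + 22)² = 22² = 484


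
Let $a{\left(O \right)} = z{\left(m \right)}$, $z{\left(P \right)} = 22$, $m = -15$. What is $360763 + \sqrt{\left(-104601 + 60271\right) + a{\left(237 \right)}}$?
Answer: $360763 + 2 i \sqrt{11077} \approx 3.6076 \cdot 10^{5} + 210.49 i$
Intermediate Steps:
$a{\left(O \right)} = 22$
$360763 + \sqrt{\left(-104601 + 60271\right) + a{\left(237 \right)}} = 360763 + \sqrt{\left(-104601 + 60271\right) + 22} = 360763 + \sqrt{-44330 + 22} = 360763 + \sqrt{-44308} = 360763 + 2 i \sqrt{11077}$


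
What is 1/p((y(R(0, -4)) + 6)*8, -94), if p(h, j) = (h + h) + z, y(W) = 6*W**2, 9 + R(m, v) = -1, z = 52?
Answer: 1/9748 ≈ 0.00010259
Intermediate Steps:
R(m, v) = -10 (R(m, v) = -9 - 1 = -10)
p(h, j) = 52 + 2*h (p(h, j) = (h + h) + 52 = 2*h + 52 = 52 + 2*h)
1/p((y(R(0, -4)) + 6)*8, -94) = 1/(52 + 2*((6*(-10)**2 + 6)*8)) = 1/(52 + 2*((6*100 + 6)*8)) = 1/(52 + 2*((600 + 6)*8)) = 1/(52 + 2*(606*8)) = 1/(52 + 2*4848) = 1/(52 + 9696) = 1/9748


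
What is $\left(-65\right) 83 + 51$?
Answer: $-5344$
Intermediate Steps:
$\left(-65\right) 83 + 51 = -5395 + 51 = -5344$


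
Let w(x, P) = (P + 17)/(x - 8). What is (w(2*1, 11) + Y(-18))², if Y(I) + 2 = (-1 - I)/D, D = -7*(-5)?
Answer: 421201/11025 ≈ 38.204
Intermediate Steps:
D = 35
Y(I) = -71/35 - I/35 (Y(I) = -2 + (-1 - I)/35 = -2 + (-1 - I)*(1/35) = -2 + (-1/35 - I/35) = -71/35 - I/35)
w(x, P) = (17 + P)/(-8 + x)
(w(2*1, 11) + Y(-18))² = ((17 + 11)/(-8 + 2*1) + (-71/35 - 1/35*(-18)))² = (28/(-8 + 2) + (-71/35 + 18/35))² = (28/(-6) - 53/35)² = (-⅙*28 - 53/35)² = (-14/3 - 53/35)² = (-649/105)² = 421201/11025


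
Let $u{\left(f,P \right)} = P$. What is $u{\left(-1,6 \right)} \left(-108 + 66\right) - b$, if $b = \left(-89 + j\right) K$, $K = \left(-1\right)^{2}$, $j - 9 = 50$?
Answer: $-222$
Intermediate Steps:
$j = 59$ ($j = 9 + 50 = 59$)
$K = 1$
$b = -30$ ($b = \left(-89 + 59\right) 1 = \left(-30\right) 1 = -30$)
$u{\left(-1,6 \right)} \left(-108 + 66\right) - b = 6 \left(-108 + 66\right) - -30 = 6 \left(-42\right) + 30 = -252 + 30 = -222$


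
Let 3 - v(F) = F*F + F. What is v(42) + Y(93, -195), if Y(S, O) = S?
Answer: -1710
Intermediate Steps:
v(F) = 3 - F - F**2 (v(F) = 3 - (F*F + F) = 3 - (F**2 + F) = 3 - (F + F**2) = 3 + (-F - F**2) = 3 - F - F**2)
v(42) + Y(93, -195) = (3 - 1*42 - 1*42**2) + 93 = (3 - 42 - 1*1764) + 93 = (3 - 42 - 1764) + 93 = -1803 + 93 = -1710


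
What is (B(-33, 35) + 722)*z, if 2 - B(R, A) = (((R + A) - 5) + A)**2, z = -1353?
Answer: 405900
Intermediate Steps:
B(R, A) = 2 - (-5 + R + 2*A)**2 (B(R, A) = 2 - (((R + A) - 5) + A)**2 = 2 - (((A + R) - 5) + A)**2 = 2 - ((-5 + A + R) + A)**2 = 2 - (-5 + R + 2*A)**2)
(B(-33, 35) + 722)*z = ((2 - (-5 - 33 + 2*35)**2) + 722)*(-1353) = ((2 - (-5 - 33 + 70)**2) + 722)*(-1353) = ((2 - 1*32**2) + 722)*(-1353) = ((2 - 1*1024) + 722)*(-1353) = ((2 - 1024) + 722)*(-1353) = (-1022 + 722)*(-1353) = -300*(-1353) = 405900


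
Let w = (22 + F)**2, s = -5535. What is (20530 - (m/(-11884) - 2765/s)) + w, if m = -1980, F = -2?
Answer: 68834423282/3288897 ≈ 20929.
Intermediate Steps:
w = 400 (w = (22 - 2)**2 = 20**2 = 400)
(20530 - (m/(-11884) - 2765/s)) + w = (20530 - (-1980/(-11884) - 2765/(-5535))) + 400 = (20530 - (-1980*(-1/11884) - 2765*(-1/5535))) + 400 = (20530 - (495/2971 + 553/1107)) + 400 = (20530 - 1*2190928/3288897) + 400 = (20530 - 2190928/3288897) + 400 = 67518864482/3288897 + 400 = 68834423282/3288897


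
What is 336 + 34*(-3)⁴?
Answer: 3090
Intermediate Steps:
336 + 34*(-3)⁴ = 336 + 34*81 = 336 + 2754 = 3090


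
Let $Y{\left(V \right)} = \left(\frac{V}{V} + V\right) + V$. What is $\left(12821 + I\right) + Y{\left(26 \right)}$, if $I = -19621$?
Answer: $-6747$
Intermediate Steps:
$Y{\left(V \right)} = 1 + 2 V$ ($Y{\left(V \right)} = \left(1 + V\right) + V = 1 + 2 V$)
$\left(12821 + I\right) + Y{\left(26 \right)} = \left(12821 - 19621\right) + \left(1 + 2 \cdot 26\right) = -6800 + \left(1 + 52\right) = -6800 + 53 = -6747$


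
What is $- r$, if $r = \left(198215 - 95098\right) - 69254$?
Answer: $-33863$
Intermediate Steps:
$r = 33863$ ($r = 103117 - 69254 = 33863$)
$- r = \left(-1\right) 33863 = -33863$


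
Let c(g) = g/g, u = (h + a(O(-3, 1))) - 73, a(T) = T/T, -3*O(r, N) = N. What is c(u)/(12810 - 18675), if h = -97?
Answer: -1/5865 ≈ -0.00017050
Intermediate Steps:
O(r, N) = -N/3
a(T) = 1
u = -169 (u = (-97 + 1) - 73 = -96 - 73 = -169)
c(g) = 1
c(u)/(12810 - 18675) = 1/(12810 - 18675) = 1/(-5865) = 1*(-1/5865) = -1/5865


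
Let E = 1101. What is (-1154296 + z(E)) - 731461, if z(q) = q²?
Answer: -673556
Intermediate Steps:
(-1154296 + z(E)) - 731461 = (-1154296 + 1101²) - 731461 = (-1154296 + 1212201) - 731461 = 57905 - 731461 = -673556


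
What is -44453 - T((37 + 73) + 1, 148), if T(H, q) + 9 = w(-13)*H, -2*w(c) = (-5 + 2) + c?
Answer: -45332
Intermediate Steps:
w(c) = 3/2 - c/2 (w(c) = -((-5 + 2) + c)/2 = -(-3 + c)/2 = 3/2 - c/2)
T(H, q) = -9 + 8*H (T(H, q) = -9 + (3/2 - ½*(-13))*H = -9 + (3/2 + 13/2)*H = -9 + 8*H)
-44453 - T((37 + 73) + 1, 148) = -44453 - (-9 + 8*((37 + 73) + 1)) = -44453 - (-9 + 8*(110 + 1)) = -44453 - (-9 + 8*111) = -44453 - (-9 + 888) = -44453 - 1*879 = -44453 - 879 = -45332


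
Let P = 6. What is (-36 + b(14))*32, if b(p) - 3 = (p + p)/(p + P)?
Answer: -5056/5 ≈ -1011.2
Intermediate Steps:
b(p) = 3 + 2*p/(6 + p) (b(p) = 3 + (p + p)/(p + 6) = 3 + (2*p)/(6 + p) = 3 + 2*p/(6 + p))
(-36 + b(14))*32 = (-36 + (18 + 5*14)/(6 + 14))*32 = (-36 + (18 + 70)/20)*32 = (-36 + (1/20)*88)*32 = (-36 + 22/5)*32 = -158/5*32 = -5056/5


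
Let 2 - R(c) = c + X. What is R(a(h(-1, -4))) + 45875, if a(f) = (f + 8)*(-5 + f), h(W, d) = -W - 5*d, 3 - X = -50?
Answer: 45360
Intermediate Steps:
X = 53 (X = 3 - 1*(-50) = 3 + 50 = 53)
a(f) = (-5 + f)*(8 + f) (a(f) = (8 + f)*(-5 + f) = (-5 + f)*(8 + f))
R(c) = -51 - c (R(c) = 2 - (c + 53) = 2 - (53 + c) = 2 + (-53 - c) = -51 - c)
R(a(h(-1, -4))) + 45875 = (-51 - (-40 + (-1*(-1) - 5*(-4))² + 3*(-1*(-1) - 5*(-4)))) + 45875 = (-51 - (-40 + (1 + 20)² + 3*(1 + 20))) + 45875 = (-51 - (-40 + 21² + 3*21)) + 45875 = (-51 - (-40 + 441 + 63)) + 45875 = (-51 - 1*464) + 45875 = (-51 - 464) + 45875 = -515 + 45875 = 45360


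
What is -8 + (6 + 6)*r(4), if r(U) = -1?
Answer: -20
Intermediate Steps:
-8 + (6 + 6)*r(4) = -8 + (6 + 6)*(-1) = -8 + 12*(-1) = -8 - 12 = -20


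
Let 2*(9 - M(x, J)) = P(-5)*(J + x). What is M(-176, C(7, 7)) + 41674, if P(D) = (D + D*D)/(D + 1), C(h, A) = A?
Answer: 82521/2 ≈ 41261.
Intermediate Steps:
P(D) = (D + D²)/(1 + D)
M(x, J) = 9 + 5*J/2 + 5*x/2 (M(x, J) = 9 - (-5)*(J + x)/2 = 9 - (-5*J - 5*x)/2 = 9 + (5*J/2 + 5*x/2) = 9 + 5*J/2 + 5*x/2)
M(-176, C(7, 7)) + 41674 = (9 + (5/2)*7 + (5/2)*(-176)) + 41674 = (9 + 35/2 - 440) + 41674 = -827/2 + 41674 = 82521/2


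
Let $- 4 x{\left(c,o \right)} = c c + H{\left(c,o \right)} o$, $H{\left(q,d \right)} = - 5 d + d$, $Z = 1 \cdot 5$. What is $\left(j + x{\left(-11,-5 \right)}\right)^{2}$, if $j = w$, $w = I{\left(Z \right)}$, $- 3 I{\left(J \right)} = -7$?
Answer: $\frac{1225}{144} \approx 8.5069$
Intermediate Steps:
$Z = 5$
$H{\left(q,d \right)} = - 4 d$
$I{\left(J \right)} = \frac{7}{3}$ ($I{\left(J \right)} = \left(- \frac{1}{3}\right) \left(-7\right) = \frac{7}{3}$)
$x{\left(c,o \right)} = o^{2} - \frac{c^{2}}{4}$ ($x{\left(c,o \right)} = - \frac{c c + - 4 o o}{4} = - \frac{c^{2} - 4 o^{2}}{4} = o^{2} - \frac{c^{2}}{4}$)
$w = \frac{7}{3} \approx 2.3333$
$j = \frac{7}{3} \approx 2.3333$
$\left(j + x{\left(-11,-5 \right)}\right)^{2} = \left(\frac{7}{3} + \left(\left(-5\right)^{2} - \frac{\left(-11\right)^{2}}{4}\right)\right)^{2} = \left(\frac{7}{3} + \left(25 - \frac{121}{4}\right)\right)^{2} = \left(\frac{7}{3} - \frac{21}{4}\right)^{2} = \left(- \frac{35}{12}\right)^{2} = \frac{1225}{144}$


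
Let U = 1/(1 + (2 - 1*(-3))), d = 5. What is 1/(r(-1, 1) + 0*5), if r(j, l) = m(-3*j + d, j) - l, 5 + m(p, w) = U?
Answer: -6/35 ≈ -0.17143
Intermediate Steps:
U = ⅙ (U = 1/(1 + (2 + 3)) = 1/(1 + 5) = 1/6 = ⅙ ≈ 0.16667)
m(p, w) = -29/6 (m(p, w) = -5 + ⅙ = -29/6)
r(j, l) = -29/6 - l
1/(r(-1, 1) + 0*5) = 1/((-29/6 - 1*1) + 0*5) = 1/((-29/6 - 1) + 0) = 1/(-35/6 + 0) = 1/(-35/6) = -6/35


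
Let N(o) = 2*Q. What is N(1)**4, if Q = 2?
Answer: 256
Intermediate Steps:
N(o) = 4 (N(o) = 2*2 = 4)
N(1)**4 = 4**4 = 256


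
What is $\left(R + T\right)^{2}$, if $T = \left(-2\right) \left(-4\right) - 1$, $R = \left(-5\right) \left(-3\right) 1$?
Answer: $484$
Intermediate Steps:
$R = 15$ ($R = 15 \cdot 1 = 15$)
$T = 7$ ($T = 8 - 1 = 7$)
$\left(R + T\right)^{2} = \left(15 + 7\right)^{2} = 22^{2} = 484$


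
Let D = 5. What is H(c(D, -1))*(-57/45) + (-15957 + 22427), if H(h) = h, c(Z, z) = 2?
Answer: 97012/15 ≈ 6467.5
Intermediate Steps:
H(c(D, -1))*(-57/45) + (-15957 + 22427) = 2*(-57/45) + (-15957 + 22427) = 2*(-57*1/45) + 6470 = 2*(-19/15) + 6470 = -38/15 + 6470 = 97012/15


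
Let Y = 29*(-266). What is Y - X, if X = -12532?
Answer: 4818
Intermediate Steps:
Y = -7714
Y - X = -7714 - 1*(-12532) = -7714 + 12532 = 4818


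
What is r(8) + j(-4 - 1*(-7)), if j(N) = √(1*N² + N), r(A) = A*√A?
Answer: 2*√3 + 16*√2 ≈ 26.092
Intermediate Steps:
r(A) = A^(3/2)
j(N) = √(N + N²) (j(N) = √(N² + N) = √(N + N²))
r(8) + j(-4 - 1*(-7)) = 8^(3/2) + √((-4 - 1*(-7))*(1 + (-4 - 1*(-7)))) = 16*√2 + √((-4 + 7)*(1 + (-4 + 7))) = 16*√2 + √(3*(1 + 3)) = 16*√2 + √(3*4) = 16*√2 + √12 = 16*√2 + 2*√3 = 2*√3 + 16*√2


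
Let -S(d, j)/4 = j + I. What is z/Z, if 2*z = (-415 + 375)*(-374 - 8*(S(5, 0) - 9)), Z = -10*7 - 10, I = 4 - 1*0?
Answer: -87/2 ≈ -43.500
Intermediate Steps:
I = 4 (I = 4 + 0 = 4)
Z = -80 (Z = -70 - 10 = -80)
S(d, j) = -16 - 4*j (S(d, j) = -4*(j + 4) = -4*(4 + j) = -16 - 4*j)
z = 3480 (z = ((-415 + 375)*(-374 - 8*((-16 - 4*0) - 9)))/2 = (-40*(-374 - 8*((-16 + 0) - 9)))/2 = (-40*(-374 - 8*(-16 - 9)))/2 = (-40*(-374 - 8*(-25)))/2 = (-40*(-374 + 200))/2 = (-40*(-174))/2 = (½)*6960 = 3480)
z/Z = 3480/(-80) = 3480*(-1/80) = -87/2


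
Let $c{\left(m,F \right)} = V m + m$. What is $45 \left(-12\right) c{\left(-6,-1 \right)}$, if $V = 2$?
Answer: $9720$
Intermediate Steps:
$c{\left(m,F \right)} = 3 m$ ($c{\left(m,F \right)} = 2 m + m = 3 m$)
$45 \left(-12\right) c{\left(-6,-1 \right)} = 45 \left(-12\right) 3 \left(-6\right) = \left(-540\right) \left(-18\right) = 9720$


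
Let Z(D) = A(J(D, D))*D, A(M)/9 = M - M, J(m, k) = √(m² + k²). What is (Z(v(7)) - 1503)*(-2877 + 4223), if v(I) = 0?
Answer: -2023038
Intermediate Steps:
J(m, k) = √(k² + m²)
A(M) = 0 (A(M) = 9*(M - M) = 9*0 = 0)
Z(D) = 0 (Z(D) = 0*D = 0)
(Z(v(7)) - 1503)*(-2877 + 4223) = (0 - 1503)*(-2877 + 4223) = -1503*1346 = -2023038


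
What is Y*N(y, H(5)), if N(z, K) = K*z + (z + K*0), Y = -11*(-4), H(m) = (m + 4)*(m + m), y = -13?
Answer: -52052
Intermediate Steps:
H(m) = 2*m*(4 + m) (H(m) = (4 + m)*(2*m) = 2*m*(4 + m))
Y = 44
N(z, K) = z + K*z (N(z, K) = K*z + (z + 0) = K*z + z = z + K*z)
Y*N(y, H(5)) = 44*(-13*(1 + 2*5*(4 + 5))) = 44*(-13*(1 + 2*5*9)) = 44*(-13*(1 + 90)) = 44*(-13*91) = 44*(-1183) = -52052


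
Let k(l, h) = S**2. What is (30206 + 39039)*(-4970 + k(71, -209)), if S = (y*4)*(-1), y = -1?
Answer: -343039730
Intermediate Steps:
S = 4 (S = -1*4*(-1) = -4*(-1) = 4)
k(l, h) = 16 (k(l, h) = 4**2 = 16)
(30206 + 39039)*(-4970 + k(71, -209)) = (30206 + 39039)*(-4970 + 16) = 69245*(-4954) = -343039730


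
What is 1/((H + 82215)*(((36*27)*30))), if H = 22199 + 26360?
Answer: 1/3813369840 ≈ 2.6224e-10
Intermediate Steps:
H = 48559
1/((H + 82215)*(((36*27)*30))) = 1/((48559 + 82215)*(((36*27)*30))) = 1/(130774*((972*30))) = (1/130774)/29160 = (1/130774)*(1/29160) = 1/3813369840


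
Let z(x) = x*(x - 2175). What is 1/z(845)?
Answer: -1/1123850 ≈ -8.8980e-7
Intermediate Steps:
z(x) = x*(-2175 + x)
1/z(845) = 1/(845*(-2175 + 845)) = 1/(845*(-1330)) = 1/(-1123850) = -1/1123850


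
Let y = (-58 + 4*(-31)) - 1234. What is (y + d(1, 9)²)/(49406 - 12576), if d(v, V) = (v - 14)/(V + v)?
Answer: -141431/3683000 ≈ -0.038401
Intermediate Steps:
d(v, V) = (-14 + v)/(V + v)
y = -1416 (y = (-58 - 124) - 1234 = -182 - 1234 = -1416)
(y + d(1, 9)²)/(49406 - 12576) = (-1416 + ((-14 + 1)/(9 + 1))²)/(49406 - 12576) = (-1416 + (-13/10)²)/36830 = (-1416 + ((⅒)*(-13))²)*(1/36830) = (-1416 + (-13/10)²)*(1/36830) = (-1416 + 169/100)*(1/36830) = -141431/100*1/36830 = -141431/3683000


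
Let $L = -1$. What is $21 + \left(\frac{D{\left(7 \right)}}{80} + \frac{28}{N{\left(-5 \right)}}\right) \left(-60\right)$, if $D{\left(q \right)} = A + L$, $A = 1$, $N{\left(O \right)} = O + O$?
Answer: $189$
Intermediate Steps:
$N{\left(O \right)} = 2 O$
$D{\left(q \right)} = 0$ ($D{\left(q \right)} = 1 - 1 = 0$)
$21 + \left(\frac{D{\left(7 \right)}}{80} + \frac{28}{N{\left(-5 \right)}}\right) \left(-60\right) = 21 + \left(\frac{0}{80} + \frac{28}{2 \left(-5\right)}\right) \left(-60\right) = 21 + \left(0 \cdot \frac{1}{80} + \frac{28}{-10}\right) \left(-60\right) = 21 + \left(0 + 28 \left(- \frac{1}{10}\right)\right) \left(-60\right) = 21 + \left(0 - \frac{14}{5}\right) \left(-60\right) = 21 - -168 = 21 + 168 = 189$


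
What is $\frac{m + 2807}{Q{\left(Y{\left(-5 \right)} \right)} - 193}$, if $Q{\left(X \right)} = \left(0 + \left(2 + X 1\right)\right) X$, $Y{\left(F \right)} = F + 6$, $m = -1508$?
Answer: $- \frac{1299}{190} \approx -6.8368$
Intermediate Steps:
$Y{\left(F \right)} = 6 + F$
$Q{\left(X \right)} = X \left(2 + X\right)$ ($Q{\left(X \right)} = \left(0 + \left(2 + X\right)\right) X = \left(2 + X\right) X = X \left(2 + X\right)$)
$\frac{m + 2807}{Q{\left(Y{\left(-5 \right)} \right)} - 193} = \frac{-1508 + 2807}{\left(6 - 5\right) \left(2 + \left(6 - 5\right)\right) - 193} = \frac{1299}{1 \left(2 + 1\right) - 193} = \frac{1299}{1 \cdot 3 - 193} = \frac{1299}{3 - 193} = \frac{1299}{-190} = 1299 \left(- \frac{1}{190}\right) = - \frac{1299}{190}$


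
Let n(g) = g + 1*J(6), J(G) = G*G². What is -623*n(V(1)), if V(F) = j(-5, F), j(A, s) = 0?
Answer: -134568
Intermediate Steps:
V(F) = 0
J(G) = G³
n(g) = 216 + g (n(g) = g + 1*6³ = g + 1*216 = g + 216 = 216 + g)
-623*n(V(1)) = -623*(216 + 0) = -623*216 = -134568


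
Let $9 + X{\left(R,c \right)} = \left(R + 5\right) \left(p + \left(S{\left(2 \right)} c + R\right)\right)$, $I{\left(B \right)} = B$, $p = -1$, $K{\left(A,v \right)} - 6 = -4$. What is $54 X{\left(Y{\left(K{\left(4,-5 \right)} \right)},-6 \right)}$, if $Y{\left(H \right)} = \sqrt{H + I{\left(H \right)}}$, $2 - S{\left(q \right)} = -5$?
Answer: $-15984$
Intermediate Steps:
$S{\left(q \right)} = 7$ ($S{\left(q \right)} = 2 - -5 = 2 + 5 = 7$)
$K{\left(A,v \right)} = 2$ ($K{\left(A,v \right)} = 6 - 4 = 2$)
$Y{\left(H \right)} = \sqrt{2} \sqrt{H}$ ($Y{\left(H \right)} = \sqrt{H + H} = \sqrt{2 H} = \sqrt{2} \sqrt{H}$)
$X{\left(R,c \right)} = -9 + \left(5 + R\right) \left(-1 + R + 7 c\right)$ ($X{\left(R,c \right)} = -9 + \left(R + 5\right) \left(-1 + \left(7 c + R\right)\right) = -9 + \left(5 + R\right) \left(-1 + \left(R + 7 c\right)\right) = -9 + \left(5 + R\right) \left(-1 + R + 7 c\right)$)
$54 X{\left(Y{\left(K{\left(4,-5 \right)} \right)},-6 \right)} = 54 \left(-14 + \left(\sqrt{2} \sqrt{2}\right)^{2} + 4 \sqrt{2} \sqrt{2} + 35 \left(-6\right) + 7 \sqrt{2} \sqrt{2} \left(-6\right)\right) = 54 \left(-14 + 2^{2} + 4 \cdot 2 - 210 + 7 \cdot 2 \left(-6\right)\right) = 54 \left(-14 + 4 + 8 - 210 - 84\right) = 54 \left(-296\right) = -15984$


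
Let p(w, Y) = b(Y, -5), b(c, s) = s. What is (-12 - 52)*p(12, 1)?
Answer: 320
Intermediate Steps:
p(w, Y) = -5
(-12 - 52)*p(12, 1) = (-12 - 52)*(-5) = -64*(-5) = 320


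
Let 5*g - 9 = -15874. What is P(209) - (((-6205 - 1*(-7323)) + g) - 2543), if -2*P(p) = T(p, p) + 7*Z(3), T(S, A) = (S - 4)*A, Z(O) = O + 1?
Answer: -33677/2 ≈ -16839.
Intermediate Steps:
Z(O) = 1 + O
T(S, A) = A*(-4 + S) (T(S, A) = (-4 + S)*A = A*(-4 + S))
g = -3173 (g = 9/5 + (⅕)*(-15874) = 9/5 - 15874/5 = -3173)
P(p) = -14 - p*(-4 + p)/2 (P(p) = -(p*(-4 + p) + 7*(1 + 3))/2 = -(p*(-4 + p) + 7*4)/2 = -(p*(-4 + p) + 28)/2 = -(28 + p*(-4 + p))/2 = -14 - p*(-4 + p)/2)
P(209) - (((-6205 - 1*(-7323)) + g) - 2543) = (-14 - ½*209*(-4 + 209)) - (((-6205 - 1*(-7323)) - 3173) - 2543) = (-14 - ½*209*205) - (((-6205 + 7323) - 3173) - 2543) = (-14 - 42845/2) - ((1118 - 3173) - 2543) = -42873/2 - (-2055 - 2543) = -42873/2 - 1*(-4598) = -42873/2 + 4598 = -33677/2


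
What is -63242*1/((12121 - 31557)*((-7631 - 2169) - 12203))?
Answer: -31621/213825154 ≈ -0.00014788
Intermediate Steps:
-63242*1/((12121 - 31557)*((-7631 - 2169) - 12203)) = -63242*(-1/(19436*(-9800 - 12203))) = -63242/((-19436*(-22003))) = -63242/427650308 = -63242*1/427650308 = -31621/213825154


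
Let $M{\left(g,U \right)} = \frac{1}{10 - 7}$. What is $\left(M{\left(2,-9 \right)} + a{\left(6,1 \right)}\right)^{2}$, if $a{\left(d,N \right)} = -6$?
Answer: $\frac{289}{9} \approx 32.111$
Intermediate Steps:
$M{\left(g,U \right)} = \frac{1}{3}$
$\left(M{\left(2,-9 \right)} + a{\left(6,1 \right)}\right)^{2} = \left(\frac{1}{3} - 6\right)^{2} = \left(- \frac{17}{3}\right)^{2} = \frac{289}{9}$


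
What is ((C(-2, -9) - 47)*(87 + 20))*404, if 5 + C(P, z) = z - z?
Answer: -2247856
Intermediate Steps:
C(P, z) = -5 (C(P, z) = -5 + (z - z) = -5 + 0 = -5)
((C(-2, -9) - 47)*(87 + 20))*404 = ((-5 - 47)*(87 + 20))*404 = -52*107*404 = -5564*404 = -2247856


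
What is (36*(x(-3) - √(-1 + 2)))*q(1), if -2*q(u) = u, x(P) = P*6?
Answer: 342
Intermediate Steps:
x(P) = 6*P
q(u) = -u/2
(36*(x(-3) - √(-1 + 2)))*q(1) = (36*(6*(-3) - √(-1 + 2)))*(-½*1) = (36*(-18 - √1))*(-½) = (36*(-18 - 1*1))*(-½) = (36*(-18 - 1))*(-½) = (36*(-19))*(-½) = -684*(-½) = 342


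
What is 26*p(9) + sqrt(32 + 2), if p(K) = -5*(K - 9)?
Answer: sqrt(34) ≈ 5.8309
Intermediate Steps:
p(K) = 45 - 5*K (p(K) = -5*(-9 + K) = 45 - 5*K)
26*p(9) + sqrt(32 + 2) = 26*(45 - 5*9) + sqrt(32 + 2) = 26*(45 - 45) + sqrt(34) = 26*0 + sqrt(34) = 0 + sqrt(34) = sqrt(34)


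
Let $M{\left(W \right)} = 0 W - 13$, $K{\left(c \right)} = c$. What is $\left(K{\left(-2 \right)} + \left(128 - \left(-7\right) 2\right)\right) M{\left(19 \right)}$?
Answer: $-1820$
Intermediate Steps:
$M{\left(W \right)} = -13$ ($M{\left(W \right)} = 0 - 13 = -13$)
$\left(K{\left(-2 \right)} + \left(128 - \left(-7\right) 2\right)\right) M{\left(19 \right)} = \left(-2 + \left(128 - \left(-7\right) 2\right)\right) \left(-13\right) = \left(-2 + \left(128 - -14\right)\right) \left(-13\right) = \left(-2 + \left(128 + 14\right)\right) \left(-13\right) = \left(-2 + 142\right) \left(-13\right) = 140 \left(-13\right) = -1820$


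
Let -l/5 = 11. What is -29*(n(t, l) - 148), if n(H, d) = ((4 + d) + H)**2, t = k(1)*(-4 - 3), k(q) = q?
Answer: -93264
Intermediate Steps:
l = -55 (l = -5*11 = -55)
t = -7 (t = 1*(-4 - 3) = 1*(-7) = -7)
n(H, d) = (4 + H + d)**2
-29*(n(t, l) - 148) = -29*((4 - 7 - 55)**2 - 148) = -29*((-58)**2 - 148) = -29*(3364 - 148) = -29*3216 = -93264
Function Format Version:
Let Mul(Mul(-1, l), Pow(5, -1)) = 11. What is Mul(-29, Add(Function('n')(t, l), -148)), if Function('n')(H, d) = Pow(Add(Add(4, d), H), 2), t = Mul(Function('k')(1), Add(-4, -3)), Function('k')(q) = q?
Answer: -93264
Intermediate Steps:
l = -55 (l = Mul(-5, 11) = -55)
t = -7 (t = Mul(1, Add(-4, -3)) = Mul(1, -7) = -7)
Function('n')(H, d) = Pow(Add(4, H, d), 2)
Mul(-29, Add(Function('n')(t, l), -148)) = Mul(-29, Add(Pow(Add(4, -7, -55), 2), -148)) = Mul(-29, Add(Pow(-58, 2), -148)) = Mul(-29, Add(3364, -148)) = Mul(-29, 3216) = -93264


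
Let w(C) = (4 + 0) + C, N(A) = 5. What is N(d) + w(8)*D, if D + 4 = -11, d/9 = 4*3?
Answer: -175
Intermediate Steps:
d = 108 (d = 9*(4*3) = 9*12 = 108)
D = -15 (D = -4 - 11 = -15)
w(C) = 4 + C
N(d) + w(8)*D = 5 + (4 + 8)*(-15) = 5 + 12*(-15) = 5 - 180 = -175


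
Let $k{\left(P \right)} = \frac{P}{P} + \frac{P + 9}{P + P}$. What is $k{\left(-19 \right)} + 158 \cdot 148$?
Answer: $\frac{444320}{19} \approx 23385.0$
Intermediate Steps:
$k{\left(P \right)} = 1 + \frac{9 + P}{2 P}$
$k{\left(-19 \right)} + 158 \cdot 148 = \frac{3 \left(3 - 19\right)}{2 \left(-19\right)} + 158 \cdot 148 = \frac{3}{2} \left(- \frac{1}{19}\right) \left(-16\right) + 23384 = \frac{24}{19} + 23384 = \frac{444320}{19}$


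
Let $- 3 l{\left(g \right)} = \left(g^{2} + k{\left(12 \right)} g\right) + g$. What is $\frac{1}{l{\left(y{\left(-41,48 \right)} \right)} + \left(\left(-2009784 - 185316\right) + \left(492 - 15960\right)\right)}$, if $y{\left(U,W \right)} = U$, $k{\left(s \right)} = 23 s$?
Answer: $- \frac{3}{6622028} \approx -4.5303 \cdot 10^{-7}$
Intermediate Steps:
$l{\left(g \right)} = - \frac{277 g}{3} - \frac{g^{2}}{3}$ ($l{\left(g \right)} = - \frac{\left(g^{2} + 23 \cdot 12 g\right) + g}{3} = - \frac{\left(g^{2} + 276 g\right) + g}{3} = - \frac{g^{2} + 277 g}{3} = - \frac{277 g}{3} - \frac{g^{2}}{3}$)
$\frac{1}{l{\left(y{\left(-41,48 \right)} \right)} + \left(\left(-2009784 - 185316\right) + \left(492 - 15960\right)\right)} = \frac{1}{\left(- \frac{1}{3}\right) \left(-41\right) \left(277 - 41\right) + \left(\left(-2009784 - 185316\right) + \left(492 - 15960\right)\right)} = \frac{1}{\left(- \frac{1}{3}\right) \left(-41\right) 236 + \left(-2195100 + \left(492 - 15960\right)\right)} = \frac{1}{\frac{9676}{3} - 2210568} = \frac{1}{- \frac{6622028}{3}} = - \frac{3}{6622028}$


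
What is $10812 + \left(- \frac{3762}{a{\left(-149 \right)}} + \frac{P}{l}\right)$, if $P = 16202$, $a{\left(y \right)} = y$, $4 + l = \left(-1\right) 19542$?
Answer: $\frac{15779744701}{1456177} \approx 10836.0$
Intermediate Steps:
$l = -19546$ ($l = -4 - 19542 = -19546$)
$10812 + \left(- \frac{3762}{a{\left(-149 \right)}} + \frac{P}{l}\right) = 10812 + \left(- \frac{3762}{-149} + \frac{16202}{-19546}\right) = 10812 + \left(\left(-3762\right) \left(- \frac{1}{149}\right) + 16202 \left(- \frac{1}{19546}\right)\right) = 10812 + \left(\frac{3762}{149} - \frac{8101}{9773}\right) = 10812 + \frac{35558977}{1456177} = \frac{15779744701}{1456177}$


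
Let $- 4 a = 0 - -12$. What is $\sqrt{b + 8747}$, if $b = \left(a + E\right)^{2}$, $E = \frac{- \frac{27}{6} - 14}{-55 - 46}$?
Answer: $\frac{\sqrt{357236349}}{202} \approx 93.568$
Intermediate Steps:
$a = -3$ ($a = - \frac{0 - -12}{4} = - \frac{0 + 12}{4} = \left(- \frac{1}{4}\right) 12 = -3$)
$E = \frac{37}{202}$ ($E = \frac{\left(-27\right) \frac{1}{6} - 14}{-101} = \left(- \frac{9}{2} - 14\right) \left(- \frac{1}{101}\right) = \left(- \frac{37}{2}\right) \left(- \frac{1}{101}\right) = \frac{37}{202} \approx 0.18317$)
$b = \frac{323761}{40804}$ ($b = \left(-3 + \frac{37}{202}\right)^{2} = \left(- \frac{569}{202}\right)^{2} = \frac{323761}{40804} \approx 7.9345$)
$\sqrt{b + 8747} = \sqrt{\frac{323761}{40804} + 8747} = \sqrt{\frac{357236349}{40804}} = \frac{\sqrt{357236349}}{202}$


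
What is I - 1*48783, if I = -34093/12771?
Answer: -623041786/12771 ≈ -48786.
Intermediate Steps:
I = -34093/12771 (I = -34093*1/12771 = -34093/12771 ≈ -2.6696)
I - 1*48783 = -34093/12771 - 1*48783 = -34093/12771 - 48783 = -623041786/12771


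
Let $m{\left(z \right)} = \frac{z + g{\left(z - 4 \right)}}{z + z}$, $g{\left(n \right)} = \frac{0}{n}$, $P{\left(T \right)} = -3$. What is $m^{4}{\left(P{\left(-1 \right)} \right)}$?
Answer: $\frac{1}{16} \approx 0.0625$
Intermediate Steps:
$g{\left(n \right)} = 0$
$m{\left(z \right)} = \frac{1}{2}$ ($m{\left(z \right)} = \frac{z + 0}{z + z} = \frac{z}{2 z} = z \frac{1}{2 z} = \frac{1}{2}$)
$m^{4}{\left(P{\left(-1 \right)} \right)} = \left(\frac{1}{2}\right)^{4} = \frac{1}{16}$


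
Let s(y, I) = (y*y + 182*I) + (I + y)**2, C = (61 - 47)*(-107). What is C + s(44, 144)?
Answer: 61990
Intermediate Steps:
C = -1498 (C = 14*(-107) = -1498)
s(y, I) = y**2 + (I + y)**2 + 182*I (s(y, I) = (y**2 + 182*I) + (I + y)**2 = y**2 + (I + y)**2 + 182*I)
C + s(44, 144) = -1498 + (44**2 + (144 + 44)**2 + 182*144) = -1498 + (1936 + 188**2 + 26208) = -1498 + (1936 + 35344 + 26208) = -1498 + 63488 = 61990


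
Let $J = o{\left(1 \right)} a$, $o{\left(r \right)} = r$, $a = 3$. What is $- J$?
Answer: $-3$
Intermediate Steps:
$J = 3$ ($J = 1 \cdot 3 = 3$)
$- J = \left(-1\right) 3 = -3$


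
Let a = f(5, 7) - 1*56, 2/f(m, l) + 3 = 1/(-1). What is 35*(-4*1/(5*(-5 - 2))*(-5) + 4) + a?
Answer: 127/2 ≈ 63.500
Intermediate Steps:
f(m, l) = -½ (f(m, l) = 2/(-3 + 1/(-1)) = 2/(-3 - 1) = 2/(-4) = 2*(-¼) = -½)
a = -113/2 (a = -½ - 1*56 = -½ - 56 = -113/2 ≈ -56.500)
35*(-4*1/(5*(-5 - 2))*(-5) + 4) + a = 35*(-4*1/(5*(-5 - 2))*(-5) + 4) - 113/2 = 35*(-4/(5*(-7))*(-5) + 4) - 113/2 = 35*(-4/(-35)*(-5) + 4) - 113/2 = 35*(-4*(-1/35)*(-5) + 4) - 113/2 = 35*((4/35)*(-5) + 4) - 113/2 = 35*(-4/7 + 4) - 113/2 = 35*(24/7) - 113/2 = 120 - 113/2 = 127/2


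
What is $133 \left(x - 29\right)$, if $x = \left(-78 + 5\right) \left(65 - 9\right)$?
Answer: $-547561$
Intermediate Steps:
$x = -4088$ ($x = \left(-73\right) 56 = -4088$)
$133 \left(x - 29\right) = 133 \left(-4088 - 29\right) = 133 \left(-4117\right) = -547561$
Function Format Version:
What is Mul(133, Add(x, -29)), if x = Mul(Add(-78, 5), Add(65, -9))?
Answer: -547561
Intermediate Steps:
x = -4088 (x = Mul(-73, 56) = -4088)
Mul(133, Add(x, -29)) = Mul(133, Add(-4088, -29)) = Mul(133, -4117) = -547561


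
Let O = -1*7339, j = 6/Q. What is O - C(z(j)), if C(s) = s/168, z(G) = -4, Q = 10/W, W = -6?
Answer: -308237/42 ≈ -7339.0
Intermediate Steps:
Q = -5/3 (Q = 10/(-6) = 10*(-1/6) = -5/3 ≈ -1.6667)
j = -18/5 (j = 6/(-5/3) = 6*(-3/5) = -18/5 ≈ -3.6000)
C(s) = s/168 (C(s) = s*(1/168) = s/168)
O = -7339
O - C(z(j)) = -7339 - (-4)/168 = -7339 - 1*(-1/42) = -7339 + 1/42 = -308237/42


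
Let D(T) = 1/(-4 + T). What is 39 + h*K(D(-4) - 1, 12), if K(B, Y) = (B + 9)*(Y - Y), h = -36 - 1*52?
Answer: 39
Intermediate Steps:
h = -88 (h = -36 - 52 = -88)
K(B, Y) = 0 (K(B, Y) = (9 + B)*0 = 0)
39 + h*K(D(-4) - 1, 12) = 39 - 88*0 = 39 + 0 = 39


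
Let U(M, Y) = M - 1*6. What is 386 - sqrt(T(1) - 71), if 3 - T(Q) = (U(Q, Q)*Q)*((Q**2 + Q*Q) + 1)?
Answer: 386 - I*sqrt(53) ≈ 386.0 - 7.2801*I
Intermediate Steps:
U(M, Y) = -6 + M (U(M, Y) = M - 6 = -6 + M)
T(Q) = 3 - Q*(1 + 2*Q**2)*(-6 + Q) (T(Q) = 3 - (-6 + Q)*Q*((Q**2 + Q*Q) + 1) = 3 - Q*(-6 + Q)*((Q**2 + Q**2) + 1) = 3 - Q*(-6 + Q)*(2*Q**2 + 1) = 3 - Q*(-6 + Q)*(1 + 2*Q**2) = 3 - Q*(1 + 2*Q**2)*(-6 + Q))
386 - sqrt(T(1) - 71) = 386 - sqrt((3 - 1*1*(-6 + 1) + 2*1**3*(6 - 1*1)) - 71) = 386 - sqrt((3 - 1*1*(-5) + 2*1*(6 - 1)) - 71) = 386 - sqrt((3 + 5 + 2*1*5) - 71) = 386 - sqrt((3 + 5 + 10) - 71) = 386 - sqrt(18 - 71) = 386 - sqrt(-53) = 386 - I*sqrt(53)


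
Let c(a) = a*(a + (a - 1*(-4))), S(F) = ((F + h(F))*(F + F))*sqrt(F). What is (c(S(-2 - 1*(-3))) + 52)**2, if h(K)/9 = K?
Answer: 868624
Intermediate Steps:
h(K) = 9*K
S(F) = 20*F**(5/2) (S(F) = ((F + 9*F)*(F + F))*sqrt(F) = ((10*F)*(2*F))*sqrt(F) = (20*F**2)*sqrt(F) = 20*F**(5/2))
c(a) = a*(4 + 2*a) (c(a) = a*(a + (a + 4)) = a*(a + (4 + a)) = a*(4 + 2*a))
(c(S(-2 - 1*(-3))) + 52)**2 = (2*(20*(-2 - 1*(-3))**(5/2))*(2 + 20*(-2 - 1*(-3))**(5/2)) + 52)**2 = (2*(20*(-2 + 3)**(5/2))*(2 + 20*(-2 + 3)**(5/2)) + 52)**2 = (2*(20*1**(5/2))*(2 + 20*1**(5/2)) + 52)**2 = (2*(20*1)*(2 + 20*1) + 52)**2 = (2*20*(2 + 20) + 52)**2 = (2*20*22 + 52)**2 = (880 + 52)**2 = 932**2 = 868624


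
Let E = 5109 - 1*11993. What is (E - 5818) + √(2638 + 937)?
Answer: -12702 + 5*√143 ≈ -12642.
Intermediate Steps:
E = -6884 (E = 5109 - 11993 = -6884)
(E - 5818) + √(2638 + 937) = (-6884 - 5818) + √(2638 + 937) = -12702 + √3575 = -12702 + 5*√143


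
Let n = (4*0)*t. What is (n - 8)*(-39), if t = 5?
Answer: 312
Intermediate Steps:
n = 0 (n = (4*0)*5 = 0*5 = 0)
(n - 8)*(-39) = (0 - 8)*(-39) = -8*(-39) = 312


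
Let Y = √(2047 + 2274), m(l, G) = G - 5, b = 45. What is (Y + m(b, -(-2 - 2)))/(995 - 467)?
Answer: -1/528 + √4321/528 ≈ 0.12260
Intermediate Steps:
m(l, G) = -5 + G
Y = √4321 ≈ 65.734
(Y + m(b, -(-2 - 2)))/(995 - 467) = (√4321 + (-5 - (-2 - 2)))/(995 - 467) = (√4321 + (-5 - 1*(-4)))/528 = (√4321 + (-5 + 4))*(1/528) = (√4321 - 1)*(1/528) = (-1 + √4321)*(1/528) = -1/528 + √4321/528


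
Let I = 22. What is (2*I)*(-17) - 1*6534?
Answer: -7282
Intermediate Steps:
(2*I)*(-17) - 1*6534 = (2*22)*(-17) - 1*6534 = 44*(-17) - 6534 = -748 - 6534 = -7282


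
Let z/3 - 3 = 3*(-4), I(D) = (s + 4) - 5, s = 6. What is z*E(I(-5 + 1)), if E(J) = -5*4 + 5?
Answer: 405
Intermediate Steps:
I(D) = 5 (I(D) = (6 + 4) - 5 = 10 - 5 = 5)
E(J) = -15 (E(J) = -20 + 5 = -15)
z = -27 (z = 9 + 3*(3*(-4)) = 9 + 3*(-12) = 9 - 36 = -27)
z*E(I(-5 + 1)) = -27*(-15) = 405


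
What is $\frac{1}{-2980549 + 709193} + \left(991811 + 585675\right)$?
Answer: $\frac{3583032291015}{2271356} \approx 1.5775 \cdot 10^{6}$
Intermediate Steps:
$\frac{1}{-2980549 + 709193} + \left(991811 + 585675\right) = \frac{1}{-2271356} + 1577486 = - \frac{1}{2271356} + 1577486 = \frac{3583032291015}{2271356}$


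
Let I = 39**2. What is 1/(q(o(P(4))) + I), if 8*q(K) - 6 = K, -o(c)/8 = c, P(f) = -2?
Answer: 4/6095 ≈ 0.00065628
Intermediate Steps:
o(c) = -8*c
q(K) = 3/4 + K/8
I = 1521
1/(q(o(P(4))) + I) = 1/((3/4 + (-8*(-2))/8) + 1521) = 1/((3/4 + (1/8)*16) + 1521) = 1/((3/4 + 2) + 1521) = 1/(11/4 + 1521) = 1/(6095/4) = 4/6095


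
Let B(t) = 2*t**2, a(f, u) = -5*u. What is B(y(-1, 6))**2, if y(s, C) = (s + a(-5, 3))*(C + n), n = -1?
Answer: 163840000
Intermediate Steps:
y(s, C) = (-1 + C)*(-15 + s) (y(s, C) = (s - 5*3)*(C - 1) = (s - 15)*(-1 + C) = (-15 + s)*(-1 + C) = (-1 + C)*(-15 + s))
B(y(-1, 6))**2 = (2*(15 - 1*(-1) - 15*6 + 6*(-1))**2)**2 = (2*(15 + 1 - 90 - 6)**2)**2 = (2*(-80)**2)**2 = (2*6400)**2 = 12800**2 = 163840000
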